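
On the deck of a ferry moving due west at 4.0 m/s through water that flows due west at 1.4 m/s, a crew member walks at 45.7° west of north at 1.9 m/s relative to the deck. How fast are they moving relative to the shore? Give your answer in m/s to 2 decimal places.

In east/north components (m/s): crew member relative to ferry = (-1.360, 1.327); ferry relative to water = (-4.000, 0.000); water relative to ground = (-1.400, 0.000).
Sum = (-6.760, 1.327) m/s.
Speed = |(-6.760, 1.327)| = 6.889 m/s.

6.89 m/s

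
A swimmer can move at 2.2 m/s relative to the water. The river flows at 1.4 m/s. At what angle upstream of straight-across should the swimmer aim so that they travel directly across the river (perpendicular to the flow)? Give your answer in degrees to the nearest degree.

To cancel the current, the upstream component of the swimmer's velocity must equal the flow: 2.2 sin θ = 1.4.
sin θ = 1.4 / 2.2 = 0.6364.
θ = arcsin(0.6364) = 39.521°.

40°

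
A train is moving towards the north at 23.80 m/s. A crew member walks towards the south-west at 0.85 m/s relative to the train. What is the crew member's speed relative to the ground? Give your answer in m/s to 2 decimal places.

23.21 m/s

Taking east as x and north as y: train velocity = (0.000, 23.800) m/s; crew member velocity relative to train = (-0.601, -0.601) m/s.
Velocity relative to ground = (0.000, 23.800) + (-0.601, -0.601) = (-0.601, 23.199) m/s.
Speed = |(-0.601, 23.199)| = 23.207 m/s.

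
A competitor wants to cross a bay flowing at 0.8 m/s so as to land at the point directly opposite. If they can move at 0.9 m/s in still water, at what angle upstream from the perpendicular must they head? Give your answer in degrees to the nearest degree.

63°

To cancel the current, the upstream component of the competitor's velocity must equal the flow: 0.9 sin θ = 0.8.
sin θ = 0.8 / 0.9 = 0.8889.
θ = arcsin(0.8889) = 62.734°.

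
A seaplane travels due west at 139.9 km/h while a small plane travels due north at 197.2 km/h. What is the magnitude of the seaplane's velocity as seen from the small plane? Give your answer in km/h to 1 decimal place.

Taking east as x and north as y: seaplane velocity = (-139.900, 0.000) km/h; small plane velocity = (0.000, 197.200) km/h.
Velocity of seaplane relative to small plane = (-139.900, 0.000) − (0.000, 197.200) = (-139.900, -197.200) km/h.
Magnitude = |(-139.900, -197.200)| = 241.785 km/h.

241.8 km/h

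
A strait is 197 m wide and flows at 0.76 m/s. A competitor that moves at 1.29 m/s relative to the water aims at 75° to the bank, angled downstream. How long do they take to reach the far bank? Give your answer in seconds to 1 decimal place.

The component of the competitor's velocity perpendicular to the bank is 1.29 × sin 75° = 1.246 m/s.
Only the cross-stream component determines the crossing time; the current contributes nothing perpendicular to the bank.
Time = 197 / 1.246 = 158.100 s.

158.1 s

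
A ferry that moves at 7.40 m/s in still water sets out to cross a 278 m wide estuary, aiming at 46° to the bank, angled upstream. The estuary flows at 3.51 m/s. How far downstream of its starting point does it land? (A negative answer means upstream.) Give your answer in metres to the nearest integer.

-85 m

Perpendicular speed = 5.323 m/s; crossing time = 278 / 5.323 = 52.225 s.
Net downstream speed = -1.630 m/s.
Drift = -1.630 × 52.225 = -85.152 m (upstream).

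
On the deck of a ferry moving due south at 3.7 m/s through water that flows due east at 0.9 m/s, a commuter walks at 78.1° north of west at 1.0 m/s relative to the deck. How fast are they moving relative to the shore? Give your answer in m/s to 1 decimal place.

2.8 m/s

In east/north components (m/s): commuter relative to ferry = (-0.206, 0.979); ferry relative to water = (0.000, -3.700); water relative to ground = (0.900, 0.000).
Sum = (0.694, -2.721) m/s.
Speed = |(0.694, -2.721)| = 2.809 m/s.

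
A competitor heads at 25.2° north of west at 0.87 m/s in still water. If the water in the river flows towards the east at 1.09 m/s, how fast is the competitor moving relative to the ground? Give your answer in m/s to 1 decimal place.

0.5 m/s

Taking east as x and north as y: velocity relative to the water = (-0.787, 0.370) m/s; the water relative to ground = (1.090, 0.000) m/s.
Velocity relative to ground = (-0.787, 0.370) + (1.090, 0.000) = (0.303, 0.370) m/s.
Speed = |(0.303, 0.370)| = 0.478 m/s.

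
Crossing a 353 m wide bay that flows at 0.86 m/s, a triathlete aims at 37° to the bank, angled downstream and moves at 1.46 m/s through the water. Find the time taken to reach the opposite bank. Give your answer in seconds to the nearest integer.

The component of the triathlete's velocity perpendicular to the bank is 1.46 × sin 37° = 0.879 m/s.
The current is parallel to the bank, so it does not affect the crossing time.
Time = 353 / 0.879 = 401.753 s.

402 s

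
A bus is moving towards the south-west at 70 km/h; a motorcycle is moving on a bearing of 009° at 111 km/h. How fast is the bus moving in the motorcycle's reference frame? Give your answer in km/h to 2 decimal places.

Taking east as x and north as y: bus velocity = (-49.497, -49.497) km/h; motorcycle velocity = (17.364, 109.633) km/h.
Velocity of bus relative to motorcycle = (-49.497, -49.497) − (17.364, 109.633) = (-66.862, -159.131) km/h.
Magnitude = |(-66.862, -159.131)| = 172.607 km/h.

172.61 km/h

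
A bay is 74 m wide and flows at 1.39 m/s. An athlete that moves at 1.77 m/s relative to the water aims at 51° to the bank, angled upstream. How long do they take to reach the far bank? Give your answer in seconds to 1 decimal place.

The component of the athlete's velocity perpendicular to the bank is 1.77 × sin 51° = 1.376 m/s.
The flow acts along the bank and has no component across it.
Time = 74 / 1.376 = 53.797 s.

53.8 s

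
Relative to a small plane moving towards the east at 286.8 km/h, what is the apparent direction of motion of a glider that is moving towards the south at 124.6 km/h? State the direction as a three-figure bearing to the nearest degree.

247°

Taking east as x and north as y: glider velocity = (0.000, -124.600) km/h; small plane velocity = (286.800, 0.000) km/h.
Velocity of glider relative to small plane = (0.000, -124.600) − (286.800, 0.000) = (-286.800, -124.600) km/h.
Bearing = atan2(-286.80, -124.60) = 246.52° clockwise from north.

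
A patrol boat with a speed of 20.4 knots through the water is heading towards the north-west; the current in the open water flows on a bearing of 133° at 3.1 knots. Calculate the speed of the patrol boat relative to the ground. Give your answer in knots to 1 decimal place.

Taking east as x and north as y: velocity relative to the water = (-14.425, 14.425) knots; the water relative to ground = (2.267, -2.114) knots.
Velocity relative to ground = (-14.425, 14.425) + (2.267, -2.114) = (-12.158, 12.311) knots.
Speed = |(-12.158, 12.311)| = 17.302 knots.

17.3 knots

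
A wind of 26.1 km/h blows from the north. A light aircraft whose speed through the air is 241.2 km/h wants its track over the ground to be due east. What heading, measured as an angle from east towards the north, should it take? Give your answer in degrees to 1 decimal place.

The wind pushes perpendicular to the desired track; the heading must have a component into the wind equal to 26.1 km/h: 241.2 sin θ = 26.1.
sin θ = 0.1082, so θ = 6.212°.

6.2°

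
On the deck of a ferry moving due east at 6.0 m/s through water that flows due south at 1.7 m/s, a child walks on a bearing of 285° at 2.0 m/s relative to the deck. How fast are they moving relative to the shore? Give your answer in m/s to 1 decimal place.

4.2 m/s

In east/north components (m/s): child relative to ferry = (-1.932, 0.518); ferry relative to water = (6.000, 0.000); water relative to ground = (0.000, -1.700).
Sum = (4.068, -1.182) m/s.
Speed = |(4.068, -1.182)| = 4.236 m/s.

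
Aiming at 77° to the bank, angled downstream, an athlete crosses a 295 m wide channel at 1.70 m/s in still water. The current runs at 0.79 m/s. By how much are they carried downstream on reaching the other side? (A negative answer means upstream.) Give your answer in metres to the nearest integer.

209 m

Perpendicular speed = 1.656 m/s; crossing time = 295 / 1.656 = 178.094 s.
Net downstream speed = 1.172 m/s.
Drift = 1.172 × 178.094 = 208.800 m (downstream).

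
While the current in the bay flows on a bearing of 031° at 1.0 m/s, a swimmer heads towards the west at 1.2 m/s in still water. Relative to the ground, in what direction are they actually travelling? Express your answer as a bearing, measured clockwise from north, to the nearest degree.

321°

Taking east as x and north as y: velocity relative to the water = (-1.200, 0.000) m/s; the water relative to ground = (0.515, 0.857) m/s.
Velocity relative to ground = (-1.200, 0.000) + (0.515, 0.857) = (-0.685, 0.857) m/s.
Bearing = atan2(-0.68, 0.86) = 321.37° clockwise from north.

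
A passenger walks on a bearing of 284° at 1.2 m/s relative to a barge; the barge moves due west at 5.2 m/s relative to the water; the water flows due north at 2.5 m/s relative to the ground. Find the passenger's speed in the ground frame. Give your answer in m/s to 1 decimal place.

In east/north components (m/s): passenger relative to barge = (-1.164, 0.290); barge relative to water = (-5.200, 0.000); water relative to ground = (0.000, 2.500).
Sum = (-6.364, 2.790) m/s.
Speed = |(-6.364, 2.790)| = 6.949 m/s.

6.9 m/s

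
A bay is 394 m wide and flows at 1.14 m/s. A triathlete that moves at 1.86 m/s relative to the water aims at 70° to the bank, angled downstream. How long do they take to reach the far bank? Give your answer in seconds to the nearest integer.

The component of the triathlete's velocity perpendicular to the bank is 1.86 × sin 70° = 1.748 m/s.
The flow acts along the bank and has no component across it.
Time = 394 / 1.748 = 225.423 s.

225 s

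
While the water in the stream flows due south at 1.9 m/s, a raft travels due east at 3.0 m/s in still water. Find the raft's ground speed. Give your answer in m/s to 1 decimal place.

3.6 m/s

Taking east as x and north as y: velocity relative to the water = (3.000, 0.000) m/s; the water relative to ground = (0.000, -1.900) m/s.
Velocity relative to ground = (3.000, 0.000) + (0.000, -1.900) = (3.000, -1.900) m/s.
Speed = |(3.000, -1.900)| = 3.551 m/s.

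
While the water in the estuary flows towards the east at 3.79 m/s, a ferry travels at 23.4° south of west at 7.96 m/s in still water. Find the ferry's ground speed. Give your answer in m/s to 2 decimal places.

4.73 m/s

Taking east as x and north as y: velocity relative to the water = (-7.305, -3.161) m/s; the water relative to ground = (3.790, 0.000) m/s.
Velocity relative to ground = (-7.305, -3.161) + (3.790, 0.000) = (-3.515, -3.161) m/s.
Speed = |(-3.515, -3.161)| = 4.728 m/s.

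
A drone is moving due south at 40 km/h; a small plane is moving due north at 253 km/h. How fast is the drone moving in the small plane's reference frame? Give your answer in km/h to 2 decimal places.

Taking east as x and north as y: drone velocity = (0.000, -40.000) km/h; small plane velocity = (0.000, 253.000) km/h.
Velocity of drone relative to small plane = (0.000, -40.000) − (0.000, 253.000) = (0.000, -293.000) km/h.
Magnitude = |(0.000, -293.000)| = 293.000 km/h.

293.00 km/h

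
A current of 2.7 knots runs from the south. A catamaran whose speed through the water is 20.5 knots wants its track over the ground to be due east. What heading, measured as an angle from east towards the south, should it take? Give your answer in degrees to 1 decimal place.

The current pushes perpendicular to the desired track; the heading must have a component into the current equal to 2.7 knots: 20.5 sin θ = 2.7.
sin θ = 0.1317, so θ = 7.568°.

7.6°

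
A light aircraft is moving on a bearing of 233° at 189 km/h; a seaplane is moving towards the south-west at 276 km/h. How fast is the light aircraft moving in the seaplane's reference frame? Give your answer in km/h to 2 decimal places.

92.65 km/h

Taking east as x and north as y: light aircraft velocity = (-150.942, -113.743) km/h; seaplane velocity = (-195.161, -195.161) km/h.
Velocity of light aircraft relative to seaplane = (-150.942, -113.743) − (-195.161, -195.161) = (44.219, 81.418) km/h.
Magnitude = |(44.219, 81.418)| = 92.652 km/h.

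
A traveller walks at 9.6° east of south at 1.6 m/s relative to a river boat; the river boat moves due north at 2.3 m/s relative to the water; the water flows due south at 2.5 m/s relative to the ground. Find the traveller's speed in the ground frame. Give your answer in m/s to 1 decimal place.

In east/north components (m/s): traveller relative to river boat = (0.267, -1.578); river boat relative to water = (0.000, 2.300); water relative to ground = (0.000, -2.500).
Sum = (0.267, -1.778) m/s.
Speed = |(0.267, -1.778)| = 1.798 m/s.

1.8 m/s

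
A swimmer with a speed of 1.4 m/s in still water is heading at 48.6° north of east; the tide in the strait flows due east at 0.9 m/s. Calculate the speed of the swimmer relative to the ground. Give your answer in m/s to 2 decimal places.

2.11 m/s

Taking east as x and north as y: velocity relative to the water = (0.926, 1.050) m/s; the water relative to ground = (0.900, 0.000) m/s.
Velocity relative to ground = (0.926, 1.050) + (0.900, 0.000) = (1.826, 1.050) m/s.
Speed = |(1.826, 1.050)| = 2.106 m/s.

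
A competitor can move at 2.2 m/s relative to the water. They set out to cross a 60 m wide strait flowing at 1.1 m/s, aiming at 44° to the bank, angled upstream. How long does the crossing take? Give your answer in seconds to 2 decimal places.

39.26 s

The component of the competitor's velocity perpendicular to the bank is 2.2 × sin 44° = 1.528 m/s.
The flow acts along the bank and has no component across it.
Time = 60 / 1.528 = 39.261 s.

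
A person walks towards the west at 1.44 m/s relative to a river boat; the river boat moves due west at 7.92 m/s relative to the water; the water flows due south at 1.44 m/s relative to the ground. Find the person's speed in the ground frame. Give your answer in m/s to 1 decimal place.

In east/north components (m/s): person relative to river boat = (-1.440, 0.000); river boat relative to water = (-7.920, 0.000); water relative to ground = (0.000, -1.440).
Sum = (-9.360, -1.440) m/s.
Speed = |(-9.360, -1.440)| = 9.470 m/s.

9.5 m/s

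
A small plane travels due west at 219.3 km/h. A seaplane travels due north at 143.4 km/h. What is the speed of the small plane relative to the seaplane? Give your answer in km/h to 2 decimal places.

262.02 km/h

Taking east as x and north as y: small plane velocity = (-219.300, 0.000) km/h; seaplane velocity = (0.000, 143.400) km/h.
Velocity of small plane relative to seaplane = (-219.300, 0.000) − (0.000, 143.400) = (-219.300, -143.400) km/h.
Magnitude = |(-219.300, -143.400)| = 262.023 km/h.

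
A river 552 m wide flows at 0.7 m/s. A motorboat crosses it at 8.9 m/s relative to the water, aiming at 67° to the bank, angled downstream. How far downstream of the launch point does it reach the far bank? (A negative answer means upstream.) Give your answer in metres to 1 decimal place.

281.5 m

Perpendicular speed = 8.192 m/s; crossing time = 552 / 8.192 = 67.379 s.
Net downstream speed = 4.178 m/s.
Drift = 4.178 × 67.379 = 281.475 m (downstream).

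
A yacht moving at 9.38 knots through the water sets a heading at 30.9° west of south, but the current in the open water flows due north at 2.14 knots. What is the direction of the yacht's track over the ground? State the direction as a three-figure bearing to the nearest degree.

Taking east as x and north as y: velocity relative to the water = (-4.817, -8.049) knots; the water relative to ground = (0.000, 2.140) knots.
Velocity relative to ground = (-4.817, -8.049) + (0.000, 2.140) = (-4.817, -5.909) knots.
Bearing = atan2(-4.82, -5.91) = 219.19° clockwise from north.

219°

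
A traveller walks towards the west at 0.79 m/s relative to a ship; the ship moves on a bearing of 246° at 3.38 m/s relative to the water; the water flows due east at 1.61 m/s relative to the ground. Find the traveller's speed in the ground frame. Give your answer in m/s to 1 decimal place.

2.7 m/s

In east/north components (m/s): traveller relative to ship = (-0.790, 0.000); ship relative to water = (-3.088, -1.375); water relative to ground = (1.610, 0.000).
Sum = (-2.268, -1.375) m/s.
Speed = |(-2.268, -1.375)| = 2.652 m/s.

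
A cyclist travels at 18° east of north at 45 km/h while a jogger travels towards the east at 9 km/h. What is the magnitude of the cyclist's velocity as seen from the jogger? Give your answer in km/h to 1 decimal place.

Taking east as x and north as y: cyclist velocity = (13.906, 42.798) km/h; jogger velocity = (9.000, 0.000) km/h.
Velocity of cyclist relative to jogger = (13.906, 42.798) − (9.000, 0.000) = (4.906, 42.798) km/h.
Magnitude = |(4.906, 42.798)| = 43.078 km/h.

43.1 km/h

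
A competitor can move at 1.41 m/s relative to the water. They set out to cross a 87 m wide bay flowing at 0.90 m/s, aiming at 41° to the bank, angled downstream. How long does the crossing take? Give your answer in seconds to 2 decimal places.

94.05 s

The component of the competitor's velocity perpendicular to the bank is 1.41 × sin 41° = 0.925 m/s.
The current is parallel to the bank, so it does not affect the crossing time.
Time = 87 / 0.925 = 94.050 s.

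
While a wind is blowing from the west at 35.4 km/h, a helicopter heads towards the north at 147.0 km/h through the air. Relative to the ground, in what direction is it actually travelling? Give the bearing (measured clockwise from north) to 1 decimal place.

013.5°

Taking east as x and north as y: velocity relative to the air = (0.000, 147.000) km/h; the air relative to ground = (35.400, 0.000) km/h.
Velocity relative to ground = (0.000, 147.000) + (35.400, 0.000) = (35.400, 147.000) km/h.
Bearing = atan2(35.40, 147.00) = 13.54° clockwise from north.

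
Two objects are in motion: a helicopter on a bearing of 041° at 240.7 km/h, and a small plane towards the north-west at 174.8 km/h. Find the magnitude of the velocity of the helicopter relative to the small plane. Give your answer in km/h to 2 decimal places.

287.44 km/h

Taking east as x and north as y: helicopter velocity = (157.913, 181.659) km/h; small plane velocity = (-123.602, 123.602) km/h.
Velocity of helicopter relative to small plane = (157.913, 181.659) − (-123.602, 123.602) = (281.516, 58.056) km/h.
Magnitude = |(281.516, 58.056)| = 287.440 km/h.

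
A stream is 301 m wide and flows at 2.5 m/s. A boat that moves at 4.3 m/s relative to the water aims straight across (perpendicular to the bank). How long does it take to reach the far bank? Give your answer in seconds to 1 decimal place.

70.0 s

The component of the boat's velocity perpendicular to the bank is 4.3 m/s.
The flow acts along the bank and has no component across it.
Time = 301 / 4.300 = 70.000 s.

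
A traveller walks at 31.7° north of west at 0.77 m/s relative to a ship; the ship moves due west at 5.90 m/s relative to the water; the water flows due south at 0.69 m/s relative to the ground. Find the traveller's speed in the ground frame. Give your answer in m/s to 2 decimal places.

In east/north components (m/s): traveller relative to ship = (-0.655, 0.405); ship relative to water = (-5.900, 0.000); water relative to ground = (0.000, -0.690).
Sum = (-6.555, -0.285) m/s.
Speed = |(-6.555, -0.285)| = 6.561 m/s.

6.56 m/s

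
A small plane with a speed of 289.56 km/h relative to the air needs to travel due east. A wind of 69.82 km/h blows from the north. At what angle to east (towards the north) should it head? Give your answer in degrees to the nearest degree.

14°

The wind pushes perpendicular to the desired track; the heading must have a component into the wind equal to 69.82 km/h: 289.56 sin θ = 69.82.
sin θ = 0.2411, so θ = 13.953°.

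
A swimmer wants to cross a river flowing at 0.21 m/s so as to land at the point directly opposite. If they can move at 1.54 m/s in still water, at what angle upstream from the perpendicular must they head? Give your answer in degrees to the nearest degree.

To cancel the current, the upstream component of the swimmer's velocity must equal the flow: 1.54 sin θ = 0.21.
sin θ = 0.21 / 1.54 = 0.1364.
θ = arcsin(0.1364) = 7.837°.

8°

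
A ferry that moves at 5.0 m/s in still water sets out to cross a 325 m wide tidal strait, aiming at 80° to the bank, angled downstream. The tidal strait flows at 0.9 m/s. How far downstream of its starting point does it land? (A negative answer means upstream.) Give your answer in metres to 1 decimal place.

116.7 m

Perpendicular speed = 4.924 m/s; crossing time = 325 / 4.924 = 66.003 s.
Net downstream speed = 1.768 m/s.
Drift = 1.768 × 66.003 = 116.709 m (downstream).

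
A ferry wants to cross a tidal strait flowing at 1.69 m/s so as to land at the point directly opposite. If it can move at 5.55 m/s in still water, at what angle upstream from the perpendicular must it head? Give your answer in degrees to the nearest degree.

To cancel the current, the upstream component of the ferry's velocity must equal the flow: 5.55 sin θ = 1.69.
sin θ = 1.69 / 5.55 = 0.3045.
θ = arcsin(0.3045) = 17.728°.

18°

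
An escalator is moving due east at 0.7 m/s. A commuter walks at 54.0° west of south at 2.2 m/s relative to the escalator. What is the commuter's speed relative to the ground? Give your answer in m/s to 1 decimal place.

Taking east as x and north as y: escalator velocity = (0.700, 0.000) m/s; commuter velocity relative to escalator = (-1.780, -1.293) m/s.
Velocity relative to ground = (0.700, 0.000) + (-1.780, -1.293) = (-1.080, -1.293) m/s.
Speed = |(-1.080, -1.293)| = 1.685 m/s.

1.7 m/s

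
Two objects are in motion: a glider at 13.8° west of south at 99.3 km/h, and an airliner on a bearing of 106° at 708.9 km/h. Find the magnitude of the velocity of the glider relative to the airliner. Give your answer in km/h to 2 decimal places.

712.04 km/h

Taking east as x and north as y: glider velocity = (-23.686, -96.434) km/h; airliner velocity = (681.438, -195.399) km/h.
Velocity of glider relative to airliner = (-23.686, -96.434) − (681.438, -195.399) = (-705.125, 98.966) km/h.
Magnitude = |(-705.125, 98.966)| = 712.036 km/h.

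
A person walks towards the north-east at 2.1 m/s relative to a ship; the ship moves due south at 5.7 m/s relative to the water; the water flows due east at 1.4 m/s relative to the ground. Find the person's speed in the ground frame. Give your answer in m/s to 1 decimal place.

In east/north components (m/s): person relative to ship = (1.485, 1.485); ship relative to water = (0.000, -5.700); water relative to ground = (1.400, 0.000).
Sum = (2.885, -4.215) m/s.
Speed = |(2.885, -4.215)| = 5.108 m/s.

5.1 m/s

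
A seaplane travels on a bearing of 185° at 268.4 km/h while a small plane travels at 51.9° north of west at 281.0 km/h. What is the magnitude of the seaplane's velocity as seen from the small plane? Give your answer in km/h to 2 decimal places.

Taking east as x and north as y: seaplane velocity = (-23.393, -267.379) km/h; small plane velocity = (-173.387, 221.129) km/h.
Velocity of seaplane relative to small plane = (-23.393, -267.379) − (-173.387, 221.129) = (149.994, -488.507) km/h.
Magnitude = |(149.994, -488.507)| = 511.016 km/h.

511.02 km/h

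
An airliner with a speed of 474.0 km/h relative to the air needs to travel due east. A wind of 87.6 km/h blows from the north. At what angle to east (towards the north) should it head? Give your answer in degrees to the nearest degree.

The wind pushes perpendicular to the desired track; the heading must have a component into the wind equal to 87.6 km/h: 474.0 sin θ = 87.6.
sin θ = 0.1848, so θ = 10.650°.

11°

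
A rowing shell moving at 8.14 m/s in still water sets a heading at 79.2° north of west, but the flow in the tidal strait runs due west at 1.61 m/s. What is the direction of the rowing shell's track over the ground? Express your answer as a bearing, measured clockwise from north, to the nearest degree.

Taking east as x and north as y: velocity relative to the water = (-1.525, 7.996) m/s; the water relative to ground = (-1.610, 0.000) m/s.
Velocity relative to ground = (-1.525, 7.996) + (-1.610, 0.000) = (-3.135, 7.996) m/s.
Bearing = atan2(-3.14, 8.00) = 338.59° clockwise from north.

339°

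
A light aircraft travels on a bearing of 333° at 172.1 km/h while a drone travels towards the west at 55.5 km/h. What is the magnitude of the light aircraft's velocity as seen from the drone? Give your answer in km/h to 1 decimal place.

155.0 km/h

Taking east as x and north as y: light aircraft velocity = (-78.132, 153.342) km/h; drone velocity = (-55.500, 0.000) km/h.
Velocity of light aircraft relative to drone = (-78.132, 153.342) − (-55.500, 0.000) = (-22.632, 153.342) km/h.
Magnitude = |(-22.632, 153.342)| = 155.003 km/h.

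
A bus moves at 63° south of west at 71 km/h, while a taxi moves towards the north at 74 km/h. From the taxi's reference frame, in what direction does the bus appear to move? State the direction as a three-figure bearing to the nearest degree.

Taking east as x and north as y: bus velocity = (-32.233, -63.261) km/h; taxi velocity = (0.000, 74.000) km/h.
Velocity of bus relative to taxi = (-32.233, -63.261) − (0.000, 74.000) = (-32.233, -137.261) km/h.
Bearing = atan2(-32.23, -137.26) = 193.22° clockwise from north.

193°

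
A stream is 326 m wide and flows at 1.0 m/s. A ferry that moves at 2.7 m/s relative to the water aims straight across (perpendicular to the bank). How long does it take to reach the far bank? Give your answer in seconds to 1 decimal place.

120.7 s

The component of the ferry's velocity perpendicular to the bank is 2.7 m/s.
Only the cross-stream component determines the crossing time; the current contributes nothing perpendicular to the bank.
Time = 326 / 2.700 = 120.741 s.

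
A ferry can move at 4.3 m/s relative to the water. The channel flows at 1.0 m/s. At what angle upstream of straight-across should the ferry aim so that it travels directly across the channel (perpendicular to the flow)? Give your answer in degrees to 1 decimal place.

13.4°

To cancel the current, the upstream component of the ferry's velocity must equal the flow: 4.3 sin θ = 1.0.
sin θ = 1.0 / 4.3 = 0.2326.
θ = arcsin(0.2326) = 13.448°.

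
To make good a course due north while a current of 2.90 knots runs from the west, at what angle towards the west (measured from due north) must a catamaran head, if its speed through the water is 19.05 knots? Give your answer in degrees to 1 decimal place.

8.8°

The current pushes perpendicular to the desired track; the heading must have a component into the current equal to 2.90 knots: 19.05 sin θ = 2.90.
sin θ = 0.1522, so θ = 8.756°.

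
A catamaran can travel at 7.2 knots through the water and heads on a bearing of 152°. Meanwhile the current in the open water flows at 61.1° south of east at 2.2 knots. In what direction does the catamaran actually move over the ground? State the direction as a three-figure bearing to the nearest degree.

Taking east as x and north as y: velocity relative to the water = (3.380, -6.357) knots; the water relative to ground = (1.063, -1.926) knots.
Velocity relative to ground = (3.380, -6.357) + (1.063, -1.926) = (4.443, -8.283) knots.
Bearing = atan2(4.44, -8.28) = 151.79° clockwise from north.

152°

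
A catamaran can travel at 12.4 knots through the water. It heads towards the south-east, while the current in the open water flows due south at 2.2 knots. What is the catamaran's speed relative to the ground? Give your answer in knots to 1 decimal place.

14.0 knots

Taking east as x and north as y: velocity relative to the water = (8.768, -8.768) knots; the water relative to ground = (0.000, -2.200) knots.
Velocity relative to ground = (8.768, -8.768) + (0.000, -2.200) = (8.768, -10.968) knots.
Speed = |(8.768, -10.968)| = 14.042 knots.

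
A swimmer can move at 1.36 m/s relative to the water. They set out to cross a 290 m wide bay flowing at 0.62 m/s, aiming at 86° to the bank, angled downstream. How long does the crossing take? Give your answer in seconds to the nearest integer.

The component of the swimmer's velocity perpendicular to the bank is 1.36 × sin 86° = 1.357 m/s.
Only the cross-stream component determines the crossing time; the current contributes nothing perpendicular to the bank.
Time = 290 / 1.357 = 213.756 s.

214 s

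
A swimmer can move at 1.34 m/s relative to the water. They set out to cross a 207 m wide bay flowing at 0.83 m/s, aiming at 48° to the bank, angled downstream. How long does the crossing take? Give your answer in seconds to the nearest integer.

The component of the swimmer's velocity perpendicular to the bank is 1.34 × sin 48° = 0.996 m/s.
The current is parallel to the bank, so it does not affect the crossing time.
Time = 207 / 0.996 = 207.870 s.

208 s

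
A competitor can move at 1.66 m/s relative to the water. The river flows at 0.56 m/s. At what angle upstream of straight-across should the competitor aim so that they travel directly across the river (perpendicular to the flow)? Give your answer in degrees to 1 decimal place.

19.7°

To cancel the current, the upstream component of the competitor's velocity must equal the flow: 1.66 sin θ = 0.56.
sin θ = 0.56 / 1.66 = 0.3373.
θ = arcsin(0.3373) = 19.715°.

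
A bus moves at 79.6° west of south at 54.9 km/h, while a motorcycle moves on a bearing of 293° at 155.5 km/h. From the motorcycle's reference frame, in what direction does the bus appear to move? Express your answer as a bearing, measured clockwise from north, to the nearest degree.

Taking east as x and north as y: bus velocity = (-53.998, -9.911) km/h; motorcycle velocity = (-143.139, 60.759) km/h.
Velocity of bus relative to motorcycle = (-53.998, -9.911) − (-143.139, 60.759) = (89.140, -70.669) km/h.
Bearing = atan2(89.14, -70.67) = 128.41° clockwise from north.

128°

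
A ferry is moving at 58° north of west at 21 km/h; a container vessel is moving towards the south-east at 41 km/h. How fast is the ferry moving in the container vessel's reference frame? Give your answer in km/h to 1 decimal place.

Taking east as x and north as y: ferry velocity = (-11.128, 17.809) km/h; container vessel velocity = (28.991, -28.991) km/h.
Velocity of ferry relative to container vessel = (-11.128, 17.809) − (28.991, -28.991) = (-40.120, 46.800) km/h.
Magnitude = |(-40.120, 46.800)| = 61.643 km/h.

61.6 km/h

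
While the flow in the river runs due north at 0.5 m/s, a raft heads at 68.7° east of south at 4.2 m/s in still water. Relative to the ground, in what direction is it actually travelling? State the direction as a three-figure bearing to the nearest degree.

Taking east as x and north as y: velocity relative to the water = (3.913, -1.526) m/s; the water relative to ground = (0.000, 0.500) m/s.
Velocity relative to ground = (3.913, -1.526) + (0.000, 0.500) = (3.913, -1.026) m/s.
Bearing = atan2(3.91, -1.03) = 104.69° clockwise from north.

105°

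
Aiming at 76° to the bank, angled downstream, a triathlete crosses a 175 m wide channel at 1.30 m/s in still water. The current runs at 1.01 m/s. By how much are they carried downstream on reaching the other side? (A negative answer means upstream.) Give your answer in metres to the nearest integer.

Perpendicular speed = 1.261 m/s; crossing time = 175 / 1.261 = 138.736 s.
Net downstream speed = 1.324 m/s.
Drift = 1.324 × 138.736 = 183.756 m (downstream).

184 m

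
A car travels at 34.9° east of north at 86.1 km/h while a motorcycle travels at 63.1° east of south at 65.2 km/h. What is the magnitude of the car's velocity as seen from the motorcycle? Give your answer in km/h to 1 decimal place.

100.5 km/h

Taking east as x and north as y: car velocity = (49.262, 70.615) km/h; motorcycle velocity = (58.145, -29.499) km/h.
Velocity of car relative to motorcycle = (49.262, 70.615) − (58.145, -29.499) = (-8.883, 100.114) km/h.
Magnitude = |(-8.883, 100.114)| = 100.507 km/h.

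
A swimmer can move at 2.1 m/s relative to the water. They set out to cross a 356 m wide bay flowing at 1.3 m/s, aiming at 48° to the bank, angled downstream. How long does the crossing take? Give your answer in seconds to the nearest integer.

228 s

The component of the swimmer's velocity perpendicular to the bank is 2.1 × sin 48° = 1.561 m/s.
Only the cross-stream component determines the crossing time; the current contributes nothing perpendicular to the bank.
Time = 356 / 1.561 = 228.117 s.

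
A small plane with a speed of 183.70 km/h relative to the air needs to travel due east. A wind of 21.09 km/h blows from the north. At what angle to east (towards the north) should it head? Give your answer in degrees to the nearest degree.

The wind pushes perpendicular to the desired track; the heading must have a component into the wind equal to 21.09 km/h: 183.70 sin θ = 21.09.
sin θ = 0.1148, so θ = 6.592°.

7°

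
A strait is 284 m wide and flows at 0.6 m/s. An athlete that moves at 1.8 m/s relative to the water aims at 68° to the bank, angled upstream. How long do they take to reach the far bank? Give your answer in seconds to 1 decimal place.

The component of the athlete's velocity perpendicular to the bank is 1.8 × sin 68° = 1.669 m/s.
The flow acts along the bank and has no component across it.
Time = 284 / 1.669 = 170.169 s.

170.2 s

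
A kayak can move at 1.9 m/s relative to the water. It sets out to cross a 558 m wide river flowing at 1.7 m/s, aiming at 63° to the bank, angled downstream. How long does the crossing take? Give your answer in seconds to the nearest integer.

The component of the kayak's velocity perpendicular to the bank is 1.9 × sin 63° = 1.693 m/s.
The flow acts along the bank and has no component across it.
Time = 558 / 1.693 = 329.609 s.

330 s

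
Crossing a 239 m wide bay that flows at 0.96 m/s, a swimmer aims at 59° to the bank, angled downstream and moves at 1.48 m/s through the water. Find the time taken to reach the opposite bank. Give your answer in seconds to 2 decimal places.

188.40 s

The component of the swimmer's velocity perpendicular to the bank is 1.48 × sin 59° = 1.269 m/s.
The current is parallel to the bank, so it does not affect the crossing time.
Time = 239 / 1.269 = 188.396 s.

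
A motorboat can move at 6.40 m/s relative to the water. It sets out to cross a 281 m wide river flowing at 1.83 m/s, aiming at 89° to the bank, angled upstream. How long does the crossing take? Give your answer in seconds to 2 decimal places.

43.91 s

The component of the motorboat's velocity perpendicular to the bank is 6.40 × sin 89° = 6.399 m/s.
The flow acts along the bank and has no component across it.
Time = 281 / 6.399 = 43.913 s.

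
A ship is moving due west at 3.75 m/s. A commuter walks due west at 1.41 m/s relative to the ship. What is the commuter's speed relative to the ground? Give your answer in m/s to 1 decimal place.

Taking east as x and north as y: ship velocity = (-3.750, 0.000) m/s; commuter velocity relative to ship = (-1.410, 0.000) m/s.
Velocity relative to ground = (-3.750, 0.000) + (-1.410, 0.000) = (-5.160, 0.000) m/s.
Speed = |(-5.160, 0.000)| = 5.160 m/s.

5.2 m/s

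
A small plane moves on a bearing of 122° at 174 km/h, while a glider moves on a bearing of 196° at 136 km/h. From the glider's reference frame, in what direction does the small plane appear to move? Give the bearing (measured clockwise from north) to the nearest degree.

Taking east as x and north as y: small plane velocity = (147.560, -92.206) km/h; glider velocity = (-37.487, -130.732) km/h.
Velocity of small plane relative to glider = (147.560, -92.206) − (-37.487, -130.732) = (185.047, 38.526) km/h.
Bearing = atan2(185.05, 38.53) = 78.24° clockwise from north.

078°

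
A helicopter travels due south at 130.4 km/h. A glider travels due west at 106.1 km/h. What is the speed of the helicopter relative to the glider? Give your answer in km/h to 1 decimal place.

168.1 km/h

Taking east as x and north as y: helicopter velocity = (0.000, -130.400) km/h; glider velocity = (-106.100, 0.000) km/h.
Velocity of helicopter relative to glider = (0.000, -130.400) − (-106.100, 0.000) = (106.100, -130.400) km/h.
Magnitude = |(106.100, -130.400)| = 168.111 km/h.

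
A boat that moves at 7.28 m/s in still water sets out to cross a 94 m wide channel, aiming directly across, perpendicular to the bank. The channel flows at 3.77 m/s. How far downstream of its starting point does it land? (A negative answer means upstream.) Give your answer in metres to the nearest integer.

49 m

Perpendicular speed = 7.280 m/s; crossing time = 94 / 7.280 = 12.912 s.
Net downstream speed = 3.770 m/s.
Drift = 3.770 × 12.912 = 48.679 m (downstream).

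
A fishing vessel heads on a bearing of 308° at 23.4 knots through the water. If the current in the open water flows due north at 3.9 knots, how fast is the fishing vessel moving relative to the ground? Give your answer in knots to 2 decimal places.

25.98 knots

Taking east as x and north as y: velocity relative to the water = (-18.439, 14.406) knots; the water relative to ground = (0.000, 3.900) knots.
Velocity relative to ground = (-18.439, 14.406) + (0.000, 3.900) = (-18.439, 18.306) knots.
Speed = |(-18.439, 18.306)| = 25.983 knots.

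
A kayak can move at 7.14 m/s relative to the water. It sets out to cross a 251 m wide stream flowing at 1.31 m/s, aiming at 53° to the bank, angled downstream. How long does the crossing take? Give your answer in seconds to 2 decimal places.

The component of the kayak's velocity perpendicular to the bank is 7.14 × sin 53° = 5.702 m/s.
The current is parallel to the bank, so it does not affect the crossing time.
Time = 251 / 5.702 = 44.018 s.

44.02 s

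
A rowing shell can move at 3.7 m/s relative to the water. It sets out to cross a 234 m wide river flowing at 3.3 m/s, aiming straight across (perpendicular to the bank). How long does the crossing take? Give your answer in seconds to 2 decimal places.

63.24 s

The component of the rowing shell's velocity perpendicular to the bank is 3.7 m/s.
The flow acts along the bank and has no component across it.
Time = 234 / 3.700 = 63.243 s.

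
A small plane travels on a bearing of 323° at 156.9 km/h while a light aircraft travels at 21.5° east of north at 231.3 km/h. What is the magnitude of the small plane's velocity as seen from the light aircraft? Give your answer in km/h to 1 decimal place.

Taking east as x and north as y: small plane velocity = (-94.425, 125.306) km/h; light aircraft velocity = (84.772, 215.206) km/h.
Velocity of small plane relative to light aircraft = (-94.425, 125.306) − (84.772, 215.206) = (-179.197, -89.900) km/h.
Magnitude = |(-179.197, -89.900)| = 200.483 km/h.

200.5 km/h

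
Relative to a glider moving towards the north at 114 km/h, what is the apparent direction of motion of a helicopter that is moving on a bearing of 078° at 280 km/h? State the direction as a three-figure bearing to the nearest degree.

102°

Taking east as x and north as y: helicopter velocity = (273.881, 58.215) km/h; glider velocity = (0.000, 114.000) km/h.
Velocity of helicopter relative to glider = (273.881, 58.215) − (0.000, 114.000) = (273.881, -55.785) km/h.
Bearing = atan2(273.88, -55.78) = 101.51° clockwise from north.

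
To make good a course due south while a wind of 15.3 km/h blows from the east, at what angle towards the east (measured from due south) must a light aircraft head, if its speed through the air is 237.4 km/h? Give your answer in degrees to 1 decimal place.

3.7°

The wind pushes perpendicular to the desired track; the heading must have a component into the wind equal to 15.3 km/h: 237.4 sin θ = 15.3.
sin θ = 0.0644, so θ = 3.695°.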